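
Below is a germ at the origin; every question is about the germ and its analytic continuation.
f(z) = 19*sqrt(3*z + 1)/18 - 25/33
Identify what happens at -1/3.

The point is an algebraic (square-root) branch point.

The term (19/18)*sqrt(1 - z/(-1/3)) has argument 1 - -1/3/(-1/3) = 0 at -1/3: a square-root (algebraic, two-sheeted) branch point; the remaining terms are analytic or single-valued there.


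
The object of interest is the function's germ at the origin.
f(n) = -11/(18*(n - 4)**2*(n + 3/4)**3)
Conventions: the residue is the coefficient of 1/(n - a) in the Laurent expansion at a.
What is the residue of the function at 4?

The residue is 1408/390963.

At the order-2 pole 4 set g(n) = (n - (4))^2*f(n) = -11/(18*(n + 3/4)**3).
Order-2 pole: residue = g'(a); g'(4) = 1408/390963, so the residue is 1408/390963.


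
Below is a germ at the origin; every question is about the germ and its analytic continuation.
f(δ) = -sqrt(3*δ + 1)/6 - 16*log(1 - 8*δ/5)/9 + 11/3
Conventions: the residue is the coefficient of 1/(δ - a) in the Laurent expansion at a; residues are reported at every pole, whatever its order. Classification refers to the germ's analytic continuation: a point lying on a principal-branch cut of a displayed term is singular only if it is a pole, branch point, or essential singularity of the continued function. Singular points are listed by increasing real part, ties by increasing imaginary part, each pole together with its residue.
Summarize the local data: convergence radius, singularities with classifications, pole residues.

Branch term (-16/9)*log(1 - δ/(5/8)): its argument vanishes at δ = 5/8, a logarithmic branch point, modulus 5/8.
Branch term (-1/6)*sqrt(1 - δ/(-1/3)): its argument vanishes at δ = -1/3, a square-root branch point, modulus 1/3.
The radius of convergence is the smallest modulus among the singular points: 1/3.
List the singular points by increasing real part (a conjugate pair: the negative imaginary part first).

Radius of convergence at 0: 1/3.
At -1/3: an algebraic (square-root) branch point.
At 5/8: a logarithmic branch point.


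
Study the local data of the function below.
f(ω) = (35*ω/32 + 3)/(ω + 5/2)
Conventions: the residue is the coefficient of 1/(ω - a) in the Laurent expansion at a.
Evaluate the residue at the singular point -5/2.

The residue is 17/64.

At the order-1 pole -5/2 set g(ω) = (ω - (-5/2))*f(ω) = 35*ω/32 + 3.
Simple pole: residue = g(a) at a = -5/2, which is 17/64.


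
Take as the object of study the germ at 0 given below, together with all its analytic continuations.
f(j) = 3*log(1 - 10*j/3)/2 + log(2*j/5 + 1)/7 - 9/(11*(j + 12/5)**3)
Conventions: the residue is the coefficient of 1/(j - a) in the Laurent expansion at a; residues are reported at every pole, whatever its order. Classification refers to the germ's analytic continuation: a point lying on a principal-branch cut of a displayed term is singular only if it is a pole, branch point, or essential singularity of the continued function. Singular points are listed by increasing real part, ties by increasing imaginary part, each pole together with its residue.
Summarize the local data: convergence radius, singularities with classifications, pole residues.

Radius of convergence at 0: 3/10.
At -5/2: a logarithmic branch point.
At -12/5: a pole of order 3; residue 0.
At 3/10: a logarithmic branch point.

Denominator factor (j + 12/5)^3: pole of order 3 at -12/5, modulus 12/5.
Branch term (1/7)*log(1 - j/(-5/2)): its argument vanishes at j = -5/2, a logarithmic branch point, modulus 5/2.
Branch term (3/2)*log(1 - j/(3/10)): its argument vanishes at j = 3/10, a logarithmic branch point, modulus 3/10.
The radius of convergence is the smallest modulus among the singular points: 3/10.
The branch terms are analytic at -12/5 and contribute nothing to the residue; only the rational part matters.
At the order-3 pole -12/5 set g(j) = (j - (-12/5))^3*(rational part) = -9/11.
Order-3 pole: residue = g''(a)/2; g''(-12/5) = 0, so the residue is 0.
List the singular points by increasing real part (a conjugate pair: the negative imaginary part first).


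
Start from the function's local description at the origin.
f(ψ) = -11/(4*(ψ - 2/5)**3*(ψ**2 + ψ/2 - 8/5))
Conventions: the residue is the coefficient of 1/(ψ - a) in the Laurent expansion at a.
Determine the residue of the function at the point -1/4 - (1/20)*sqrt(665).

The factor ψ**2 + ψ/2 - 8/5 splits as (ψ - a)(ψ - a') with a = -1/4 - (1/20)*sqrt(665), a' = -1/4 + (1/20)*sqrt(665). At the order-1 pole a set g(ψ) = (ψ - a)*f(ψ) = [-11/(4*(ψ - 2/5)**3)] / (ψ - a').
Simple pole: residue = g(a) at a = -1/4 - (1/20)*sqrt(665), which is -2014375/953312 + (9670375/126790496)*sqrt(665).

The residue is -2014375/953312 + (9670375/126790496)*sqrt(665).


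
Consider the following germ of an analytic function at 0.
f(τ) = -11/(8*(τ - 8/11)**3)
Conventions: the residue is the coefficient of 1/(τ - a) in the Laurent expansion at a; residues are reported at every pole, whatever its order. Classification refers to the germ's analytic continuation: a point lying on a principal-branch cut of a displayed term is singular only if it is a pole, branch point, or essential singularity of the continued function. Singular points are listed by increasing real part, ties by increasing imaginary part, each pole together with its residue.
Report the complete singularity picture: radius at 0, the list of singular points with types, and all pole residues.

Radius of convergence at 0: 8/11.
At 8/11: a pole of order 3; residue 0.

Denominator factor (τ - 8/11)^3: pole of order 3 at 8/11, modulus 8/11.
The radius of convergence is the smallest modulus among the singular points: 8/11.
At the order-3 pole 8/11 set g(τ) = (τ - (8/11))^3*f(τ) = -11/8.
Order-3 pole: residue = g''(a)/2; g''(8/11) = 0, so the residue is 0.


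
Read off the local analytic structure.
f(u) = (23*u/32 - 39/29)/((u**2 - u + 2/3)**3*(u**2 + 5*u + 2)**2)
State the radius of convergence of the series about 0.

Denominator factor (u**2 + 5*u + 2)^2: discriminant 17, real irrational roots -5/2 + (1/2)*sqrt(17) and -5/2 - (1/2)*sqrt(17); poles of order 2, moduli 5/2 - (1/2)*sqrt(17) and 5/2 + (1/2)*sqrt(17).
Denominator factor (u**2 - u + 2/3)^3: discriminant -5/3, complex-conjugate roots (1/2) + ((1/6)*sqrt(15))*i and (1/2) - ((1/6)*sqrt(15))*i; poles of order 3, moduli (1/3)*sqrt(6) and (1/3)*sqrt(6).
The radius of convergence is the smallest modulus among the singular points: 5/2 - (1/2)*sqrt(17).

The radius of convergence is 5/2 - (1/2)*sqrt(17).


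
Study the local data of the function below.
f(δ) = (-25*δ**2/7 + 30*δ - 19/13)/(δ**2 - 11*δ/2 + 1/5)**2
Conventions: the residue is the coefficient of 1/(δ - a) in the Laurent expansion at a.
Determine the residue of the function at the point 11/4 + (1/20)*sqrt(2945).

The residue is -(584760/31569811)*sqrt(2945).

The factor δ**2 - 11*δ/2 + 1/5 splits as (δ - a)(δ - a') with a = 11/4 + (1/20)*sqrt(2945), a' = 11/4 - (1/20)*sqrt(2945). At the order-2 pole a set g(δ) = (δ - a)^2*f(δ) = [-25*δ**2/7 + 30*δ - 19/13] / (δ - a')^2.
Order-2 pole: residue = g'(a); g'(11/4 + (1/20)*sqrt(2945)) = -(584760/31569811)*sqrt(2945), so the residue is -(584760/31569811)*sqrt(2945).


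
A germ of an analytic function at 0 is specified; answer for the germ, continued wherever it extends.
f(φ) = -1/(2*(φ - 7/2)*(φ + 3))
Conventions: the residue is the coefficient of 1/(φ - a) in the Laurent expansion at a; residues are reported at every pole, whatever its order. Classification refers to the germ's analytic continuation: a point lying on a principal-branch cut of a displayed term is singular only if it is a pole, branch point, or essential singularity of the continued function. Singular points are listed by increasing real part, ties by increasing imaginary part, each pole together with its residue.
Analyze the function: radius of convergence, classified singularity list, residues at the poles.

Radius of convergence at 0: 3.
At -3: a pole of order 1; residue 1/13.
At 7/2: a pole of order 1; residue -1/13.

Denominator factor (φ + 3): pole of order 1 at -3, modulus 3.
Denominator factor (φ - 7/2): pole of order 1 at 7/2, modulus 7/2.
The radius of convergence is the smallest modulus among the singular points: 3.
At the order-1 pole -3 set g(φ) = (φ - (-3))*f(φ) = -1/(2*(φ - 7/2)).
Simple pole: residue = g(a) at a = -3, which is 1/13.
At the order-1 pole 7/2 set g(φ) = (φ - (7/2))*f(φ) = -1/(2*(φ + 3)).
Simple pole: residue = g(a) at a = 7/2, which is -1/13.
List the singular points by increasing real part (a conjugate pair: the negative imaginary part first).


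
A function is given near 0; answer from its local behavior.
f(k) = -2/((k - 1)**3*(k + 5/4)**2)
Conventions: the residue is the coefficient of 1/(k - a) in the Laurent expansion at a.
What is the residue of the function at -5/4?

The residue is 512/2187.

At the order-2 pole -5/4 set g(k) = (k - (-5/4))^2*f(k) = -2/(k - 1)**3.
Order-2 pole: residue = g'(a); g'(-5/4) = 512/2187, so the residue is 512/2187.


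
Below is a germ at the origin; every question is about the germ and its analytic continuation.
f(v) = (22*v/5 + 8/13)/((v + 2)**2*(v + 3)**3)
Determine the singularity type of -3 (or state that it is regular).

The denominator factor v + 3 vanishes at -3 and appears to the power 3; the numerator there equals -818/65, nonzero, and no other factor vanishes.
Hence a pole whose order is the multiplicity, 3.

The point is a pole of order 3.


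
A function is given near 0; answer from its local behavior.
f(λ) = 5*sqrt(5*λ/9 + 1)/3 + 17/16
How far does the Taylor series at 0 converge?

The radius of convergence is 9/5.

Branch term (5/3)*sqrt(1 - λ/(-9/5)): its argument vanishes at λ = -9/5, a square-root branch point, modulus 9/5.
The radius of convergence is the smallest modulus among the singular points: 9/5.


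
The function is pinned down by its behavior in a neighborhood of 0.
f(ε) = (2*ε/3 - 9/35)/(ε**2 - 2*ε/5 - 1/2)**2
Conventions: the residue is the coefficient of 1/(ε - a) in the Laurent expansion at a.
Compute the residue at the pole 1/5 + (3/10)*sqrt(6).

The factor ε**2 - 2*ε/5 - 1/2 splits as (ε - a)(ε - a') with a = 1/5 + (3/10)*sqrt(6), a' = 1/5 - (3/10)*sqrt(6). At the order-2 pole a set g(ε) = (ε - a)^2*f(ε) = [2*ε/3 - 9/35] / (ε - a')^2.
Order-2 pole: residue = g'(a); g'(1/5 + (3/10)*sqrt(6)) = (325/10206)*sqrt(6), so the residue is (325/10206)*sqrt(6).

The residue is (325/10206)*sqrt(6).


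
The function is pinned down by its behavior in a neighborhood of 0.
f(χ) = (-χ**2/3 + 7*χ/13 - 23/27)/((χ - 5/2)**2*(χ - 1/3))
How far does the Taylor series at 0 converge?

Denominator factor (χ - 5/2)^2: pole of order 2 at 5/2, modulus 5/2.
Denominator factor (χ - 1/3): pole of order 1 at 1/3, modulus 1/3.
The radius of convergence is the smallest modulus among the singular points: 1/3.

The radius of convergence is 1/3.


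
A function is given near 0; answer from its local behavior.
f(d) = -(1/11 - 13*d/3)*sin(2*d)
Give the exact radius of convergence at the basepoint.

The radius of convergence is infinite.

The factor -sin(2*d) is entire and contributes no finite singular point.
The polynomial part has no poles.
No finite singular points: the Taylor series at 0 converges everywhere.


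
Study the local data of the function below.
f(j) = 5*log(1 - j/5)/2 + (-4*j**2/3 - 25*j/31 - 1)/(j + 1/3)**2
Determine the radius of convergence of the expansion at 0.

The radius of convergence is 1/3.

Denominator factor (j + 1/3)^2: pole of order 2 at -1/3, modulus 1/3.
Branch term (5/2)*log(1 - j/(5)): its argument vanishes at j = 5, a logarithmic branch point, modulus 5.
The radius of convergence is the smallest modulus among the singular points: 1/3.


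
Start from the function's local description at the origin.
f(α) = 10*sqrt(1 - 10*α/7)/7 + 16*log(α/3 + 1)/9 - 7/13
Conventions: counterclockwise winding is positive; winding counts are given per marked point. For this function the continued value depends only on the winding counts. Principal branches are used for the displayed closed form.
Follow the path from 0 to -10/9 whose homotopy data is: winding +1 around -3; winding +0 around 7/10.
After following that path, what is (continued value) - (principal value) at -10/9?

Continued minus principal equals (32/9)*pi*i.

The rational part is single-valued and drops out of the difference; each branch term changes only by its own monodromy.
(10/7)*sqrt(1 - α/(7/10)): winding +0 is even, the square root returns to the same sheet, contribution 0.
(16/9)*log(1 - α/(-3)): each positive loop around -3 adds 2*pi*i to the log, so winding +1 contributes (16/9)*(1)*2*pi*i = (32/9)*pi*i.
Summing the contributions at α = -10/9 gives (32/9)*pi*i.


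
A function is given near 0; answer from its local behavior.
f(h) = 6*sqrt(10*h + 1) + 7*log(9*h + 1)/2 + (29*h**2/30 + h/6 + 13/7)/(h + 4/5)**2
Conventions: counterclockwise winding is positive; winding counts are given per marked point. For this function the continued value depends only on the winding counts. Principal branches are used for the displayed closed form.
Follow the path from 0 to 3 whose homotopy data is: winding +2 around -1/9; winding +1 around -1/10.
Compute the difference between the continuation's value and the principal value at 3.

The rational part is single-valued and drops out of the difference; each branch term changes only by its own monodromy.
(6)*sqrt(1 - h/(-1/10)): winding +1 is odd, the square root flips sign, contributing -2*(6)*sqrt(1 - (3)/(-1/10)) = -2*(6)*sqrt(31) = -(12)*sqrt(31).
(7/2)*log(1 - h/(-1/9)): each positive loop around -1/9 adds 2*pi*i to the log, so winding +2 contributes (7/2)*(2)*2*pi*i = (14)*pi*i.
Summing the contributions at h = 3 gives (-(12)*sqrt(31)) + ((14)*pi)*i.

Continued minus principal equals (-(12)*sqrt(31)) + ((14)*pi)*i.


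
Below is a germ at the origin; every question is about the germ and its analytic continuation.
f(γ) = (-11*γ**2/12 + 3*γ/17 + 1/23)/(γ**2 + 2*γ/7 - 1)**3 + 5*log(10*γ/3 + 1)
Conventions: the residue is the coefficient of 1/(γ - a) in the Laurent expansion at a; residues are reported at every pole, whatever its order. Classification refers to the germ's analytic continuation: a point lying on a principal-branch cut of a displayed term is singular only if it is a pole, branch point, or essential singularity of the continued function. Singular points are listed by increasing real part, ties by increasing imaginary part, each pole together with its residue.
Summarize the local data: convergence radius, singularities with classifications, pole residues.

Denominator factor (γ**2 + 2*γ/7 - 1)^3: discriminant 200/49, real irrational roots -1/7 + (5/7)*sqrt(2) and -1/7 - (5/7)*sqrt(2); poles of order 3, moduli -1/7 + (5/7)*sqrt(2) and 1/7 + (5/7)*sqrt(2).
Branch term (5)*log(1 - γ/(-3/10)): its argument vanishes at γ = -3/10, a logarithmic branch point, modulus 3/10.
The radius of convergence is the smallest modulus among the singular points: 3/10.
The branch term is analytic at -1/7 - (5/7)*sqrt(2) and contributes nothing to the residue; only the rational part matters.
The factor γ**2 + 2*γ/7 - 1 splits as (γ - a)(γ - a') with a = -1/7 - (5/7)*sqrt(2), a' = -1/7 + (5/7)*sqrt(2). At the order-3 pole a set g(γ) = (γ - a)^3*(rational part) = [-11*γ**2/12 + 3*γ/17 + 1/23] / (γ - a')^3.
Order-3 pole: residue = g''(a)/2; g''(-1/7 - (5/7)*sqrt(2)) = -(73658221/938400000)*sqrt(2), so the residue is -(73658221/1876800000)*sqrt(2).
The branch term is analytic at -1/7 + (5/7)*sqrt(2) and contributes nothing to the residue; only the rational part matters.
The factor γ**2 + 2*γ/7 - 1 splits as (γ - a)(γ - a') with a = -1/7 + (5/7)*sqrt(2), a' = -1/7 - (5/7)*sqrt(2). At the order-3 pole a set g(γ) = (γ - a)^3*(rational part) = [-11*γ**2/12 + 3*γ/17 + 1/23] / (γ - a')^3.
Order-3 pole: residue = g''(a)/2; g''(-1/7 + (5/7)*sqrt(2)) = (73658221/938400000)*sqrt(2), so the residue is (73658221/1876800000)*sqrt(2).
List the singular points by increasing real part (a conjugate pair: the negative imaginary part first).

Radius of convergence at 0: 3/10.
At -1/7 - (5/7)*sqrt(2): a pole of order 3; residue -(73658221/1876800000)*sqrt(2).
At -3/10: a logarithmic branch point.
At -1/7 + (5/7)*sqrt(2): a pole of order 3; residue (73658221/1876800000)*sqrt(2).


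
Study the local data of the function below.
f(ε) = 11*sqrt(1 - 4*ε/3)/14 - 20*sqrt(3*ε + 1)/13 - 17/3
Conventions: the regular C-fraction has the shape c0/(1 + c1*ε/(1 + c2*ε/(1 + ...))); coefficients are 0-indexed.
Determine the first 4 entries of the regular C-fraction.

Taylor coefficients (expand at 0): a_0 = -3505/546, a_1 = -773/273, a_2 = 2549/1638, a_3 = -26659/9828.
c0 = a_0 = -3505/546. Peel one level at a time: if S = 1 + c*ε/S' with S'(0) = 1, then c is the ε-coefficient of S and S' = c*ε/(S - 1).
S_1 = c0/f = 1 + (-1546/3505)*ε + (16104593/36855075)*ε^2 + ...; c1 = -1546/3505.
S_2 = c1*ε/(S_1 - 1) = 1 + (16104593/16256190)*ε + (-7055003/10755522)*ε^2 + ...; c2 = 16104593/16256190.
S_3 = c2*ε/(S_2 - 1) = 1 + (24727785515/37346551167)*ε + ...; c3 = 24727785515/37346551167.

The regular C-fraction coefficients are [-3505/546, -1546/3505, 16104593/16256190, 24727785515/37346551167].


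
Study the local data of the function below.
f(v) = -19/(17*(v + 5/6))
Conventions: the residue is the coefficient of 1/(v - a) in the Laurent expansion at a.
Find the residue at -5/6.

The residue is -19/17.

At the order-1 pole -5/6 set g(v) = (v - (-5/6))*f(v) = -19/17.
Simple pole: residue = g(a) at a = -5/6, which is -19/17.


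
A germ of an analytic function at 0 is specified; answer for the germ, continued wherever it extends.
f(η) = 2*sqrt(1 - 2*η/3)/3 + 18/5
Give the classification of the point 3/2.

The point is an algebraic (square-root) branch point.

The term (2/3)*sqrt(1 - η/(3/2)) has argument 1 - 3/2/(3/2) = 0 at 3/2: a square-root (algebraic, two-sheeted) branch point; the remaining terms are analytic or single-valued there.


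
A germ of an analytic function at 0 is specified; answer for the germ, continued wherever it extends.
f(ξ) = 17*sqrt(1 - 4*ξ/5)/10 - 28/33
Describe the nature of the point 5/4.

The term (17/10)*sqrt(1 - ξ/(5/4)) has argument 1 - 5/4/(5/4) = 0 at 5/4: a square-root (algebraic, two-sheeted) branch point; the remaining terms are analytic or single-valued there.

The point is an algebraic (square-root) branch point.


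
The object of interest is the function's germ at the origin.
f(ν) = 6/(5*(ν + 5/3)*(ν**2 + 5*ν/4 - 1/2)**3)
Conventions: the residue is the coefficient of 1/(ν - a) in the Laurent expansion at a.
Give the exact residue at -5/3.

The residue is 279936/1715.

At the order-1 pole -5/3 set g(ν) = (ν - (-5/3))*f(ν) = 6/(5*(ν**2 + 5*ν/4 - 1/2)**3).
Simple pole: residue = g(a) at a = -5/3, which is 279936/1715.


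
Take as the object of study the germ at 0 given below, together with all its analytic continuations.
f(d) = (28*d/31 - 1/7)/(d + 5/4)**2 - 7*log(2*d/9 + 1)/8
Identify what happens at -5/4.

The point is a pole of order 2.

The denominator factor d + 5/4 vanishes at -5/4 and appears to the power 2; the numerator there equals -276/217, nonzero, and no other factor vanishes.
The branch terms are analytic at this point.
Hence a pole whose order is the multiplicity, 2.


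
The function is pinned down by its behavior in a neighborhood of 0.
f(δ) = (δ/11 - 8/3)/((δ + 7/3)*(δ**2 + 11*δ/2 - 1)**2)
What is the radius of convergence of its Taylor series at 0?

The radius of convergence is -11/4 + (1/4)*sqrt(137).

Denominator factor (δ**2 + 11*δ/2 - 1)^2: discriminant 137/4, real irrational roots -11/4 + (1/4)*sqrt(137) and -11/4 - (1/4)*sqrt(137); poles of order 2, moduli -11/4 + (1/4)*sqrt(137) and 11/4 + (1/4)*sqrt(137).
Denominator factor (δ + 7/3): pole of order 1 at -7/3, modulus 7/3.
The radius of convergence is the smallest modulus among the singular points: -11/4 + (1/4)*sqrt(137).


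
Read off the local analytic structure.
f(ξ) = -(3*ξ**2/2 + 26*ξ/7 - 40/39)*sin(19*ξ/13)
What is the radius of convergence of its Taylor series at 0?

The factor -sin(19*ξ/13) is entire and contributes no finite singular point.
The polynomial part has no poles.
No finite singular points: the Taylor series at 0 converges everywhere.

The radius of convergence is infinite.


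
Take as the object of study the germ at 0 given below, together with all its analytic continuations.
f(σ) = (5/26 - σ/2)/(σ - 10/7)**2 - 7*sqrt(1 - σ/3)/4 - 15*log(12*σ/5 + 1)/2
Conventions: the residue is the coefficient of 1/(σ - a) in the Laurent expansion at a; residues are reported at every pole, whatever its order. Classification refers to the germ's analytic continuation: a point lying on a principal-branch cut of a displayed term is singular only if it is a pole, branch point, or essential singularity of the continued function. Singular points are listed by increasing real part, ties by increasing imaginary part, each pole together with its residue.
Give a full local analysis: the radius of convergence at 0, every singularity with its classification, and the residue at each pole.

Denominator factor (σ - 10/7)^2: pole of order 2 at 10/7, modulus 10/7.
Branch term (-7/4)*sqrt(1 - σ/(3)): its argument vanishes at σ = 3, a square-root branch point, modulus 3.
Branch term (-15/2)*log(1 - σ/(-5/12)): its argument vanishes at σ = -5/12, a logarithmic branch point, modulus 5/12.
The radius of convergence is the smallest modulus among the singular points: 5/12.
The branch terms are analytic at 10/7 and contribute nothing to the residue; only the rational part matters.
At the order-2 pole 10/7 set g(σ) = (σ - (10/7))^2*(rational part) = 5/26 - σ/2.
Order-2 pole: residue = g'(a); g'(10/7) = -1/2, so the residue is -1/2.
List the singular points by increasing real part (a conjugate pair: the negative imaginary part first).

Radius of convergence at 0: 5/12.
At -5/12: a logarithmic branch point.
At 10/7: a pole of order 2; residue -1/2.
At 3: an algebraic (square-root) branch point.


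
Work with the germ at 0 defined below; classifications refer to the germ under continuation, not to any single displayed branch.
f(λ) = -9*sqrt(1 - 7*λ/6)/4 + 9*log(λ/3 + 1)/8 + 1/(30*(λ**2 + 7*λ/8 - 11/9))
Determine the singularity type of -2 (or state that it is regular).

Denominator factors: λ**2 + 7*λ/8 - 11/9 = 37/36 at λ = -2 — none vanishes.
Branch term log(1 - λ/(-3)): argument at -2 is 1/3, nonzero, so -2 is not its branch point (a point on a principal cut is still regular for the continued germ).
Branch term sqrt(1 - λ/(6/7)): argument at -2 is 10/3, nonzero, so -2 is not its branch point (a point on a principal cut is still regular for the continued germ).
So the germ continues analytically to -2.

The point is a regular point.


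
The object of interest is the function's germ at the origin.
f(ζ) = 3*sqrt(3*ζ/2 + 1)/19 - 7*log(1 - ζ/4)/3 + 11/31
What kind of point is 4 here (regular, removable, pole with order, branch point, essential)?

The point is a logarithmic branch point.

The term (-7/3)*log(1 - ζ/(4)) has argument 1 - 4/(4) = 0 at 4: a logarithmic (infinitely-sheeted) branch point; the remaining terms are analytic or single-valued there.


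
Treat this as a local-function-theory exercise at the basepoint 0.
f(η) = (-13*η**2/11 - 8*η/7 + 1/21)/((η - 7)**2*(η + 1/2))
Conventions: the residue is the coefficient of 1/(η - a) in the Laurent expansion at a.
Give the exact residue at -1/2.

At the order-1 pole -1/2 set g(η) = (η - (-1/2))*f(η) = (-13*η**2/11 - 8*η/7 + 1/21)/(η - 7)**2.
Simple pole: residue = g(a) at a = -1/2, which is 299/51975.

The residue is 299/51975.


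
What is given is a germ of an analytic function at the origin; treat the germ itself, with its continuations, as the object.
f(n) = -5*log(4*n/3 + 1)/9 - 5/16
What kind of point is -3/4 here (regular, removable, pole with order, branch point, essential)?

The point is a logarithmic branch point.

The term (-5/9)*log(1 - n/(-3/4)) has argument 1 - -3/4/(-3/4) = 0 at -3/4: a logarithmic (infinitely-sheeted) branch point; the remaining terms are analytic or single-valued there.


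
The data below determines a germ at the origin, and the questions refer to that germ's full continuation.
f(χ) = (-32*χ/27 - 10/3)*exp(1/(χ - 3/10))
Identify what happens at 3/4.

The point is a regular point.

There is no denominator, hence no pole anywhere.
The essential point of exp(1/(χ - (3/10))) is 3/10, not 3/4.
So the germ continues analytically to 3/4.


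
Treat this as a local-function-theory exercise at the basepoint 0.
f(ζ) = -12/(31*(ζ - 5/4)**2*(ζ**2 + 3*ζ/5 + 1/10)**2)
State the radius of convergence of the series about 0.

Denominator factor (ζ**2 + 3*ζ/5 + 1/10)^2: discriminant -1/25, complex-conjugate roots (-3/10) + (1/10)*i and (-3/10) - (1/10)*i; poles of order 2, moduli (1/10)*sqrt(10) and (1/10)*sqrt(10).
Denominator factor (ζ - 5/4)^2: pole of order 2 at 5/4, modulus 5/4.
The radius of convergence is the smallest modulus among the singular points: (1/10)*sqrt(10).

The radius of convergence is (1/10)*sqrt(10).


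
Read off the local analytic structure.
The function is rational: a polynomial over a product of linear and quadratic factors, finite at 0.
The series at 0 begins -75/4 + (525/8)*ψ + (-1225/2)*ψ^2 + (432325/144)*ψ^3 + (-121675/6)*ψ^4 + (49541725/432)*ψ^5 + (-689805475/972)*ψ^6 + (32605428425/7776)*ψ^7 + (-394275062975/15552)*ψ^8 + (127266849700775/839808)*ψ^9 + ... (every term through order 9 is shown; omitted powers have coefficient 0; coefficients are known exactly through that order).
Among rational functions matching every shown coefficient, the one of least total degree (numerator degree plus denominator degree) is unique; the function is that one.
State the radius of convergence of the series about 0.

The radius of convergence is 1/6.

No rational of total degree below 8 reproduces all 10 coefficients; solving the [1/7] Pade equations on them gives f(ψ) = (1/5 - ψ/2)/((ψ + 1/6)*(ψ**2 + 2*ψ/3 - 2/5)**3), whose expansion matches every shown term.
Denominator factor (ψ + 1/6): pole of order 1 at -1/6, modulus 1/6.
Denominator factor (ψ**2 + 2*ψ/3 - 2/5)^3: discriminant 92/45, real irrational roots -1/3 + (1/15)*sqrt(115) and -1/3 - (1/15)*sqrt(115); poles of order 3, moduli -1/3 + (1/15)*sqrt(115) and 1/3 + (1/15)*sqrt(115).
The radius of convergence is the smallest modulus among the singular points: 1/6.


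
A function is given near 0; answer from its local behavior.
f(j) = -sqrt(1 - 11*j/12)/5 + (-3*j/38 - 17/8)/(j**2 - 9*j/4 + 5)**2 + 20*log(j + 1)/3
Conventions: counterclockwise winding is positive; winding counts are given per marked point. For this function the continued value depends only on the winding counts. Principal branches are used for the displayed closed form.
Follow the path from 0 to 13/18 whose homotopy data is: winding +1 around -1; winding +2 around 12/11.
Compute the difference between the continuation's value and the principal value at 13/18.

The rational part is single-valued and drops out of the difference; each branch term changes only by its own monodromy.
(-1/5)*sqrt(1 - j/(12/11)): winding +2 is even, the square root returns to the same sheet, contribution 0.
(20/3)*log(1 - j/(-1)): each positive loop around -1 adds 2*pi*i to the log, so winding +1 contributes (20/3)*(1)*2*pi*i = (40/3)*pi*i.
Summing the contributions at j = 13/18 gives (40/3)*pi*i.

Continued minus principal equals (40/3)*pi*i.


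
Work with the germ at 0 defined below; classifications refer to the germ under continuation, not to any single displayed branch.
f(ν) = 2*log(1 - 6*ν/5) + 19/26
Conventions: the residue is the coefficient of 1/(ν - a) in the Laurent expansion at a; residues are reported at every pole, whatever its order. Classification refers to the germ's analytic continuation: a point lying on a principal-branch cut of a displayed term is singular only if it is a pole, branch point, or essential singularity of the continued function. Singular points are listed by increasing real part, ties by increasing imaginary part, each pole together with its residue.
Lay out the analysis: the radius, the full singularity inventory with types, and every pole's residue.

Branch term (2)*log(1 - ν/(5/6)): its argument vanishes at ν = 5/6, a logarithmic branch point, modulus 5/6.
The radius of convergence is the smallest modulus among the singular points: 5/6.

Radius of convergence at 0: 5/6.
At 5/6: a logarithmic branch point.


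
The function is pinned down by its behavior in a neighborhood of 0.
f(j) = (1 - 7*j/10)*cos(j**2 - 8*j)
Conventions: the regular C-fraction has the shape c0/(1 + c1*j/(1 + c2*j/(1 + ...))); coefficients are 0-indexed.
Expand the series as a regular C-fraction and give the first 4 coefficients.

The regular C-fraction coefficients are [1, 7/10, -3249/70, 1045280/22743].

Taylor coefficients (expand at 0): a_0 = 1, a_1 = -7/10, a_2 = -32, a_3 = 152/5.
c0 = a_0 = 1. Peel one level at a time: if S = 1 + c*j/S' with S'(0) = 1, then c is the j-coefficient of S and S' = c*j/(S - 1).
S_1 = c0/f = 1 + (7/10)*j + (3249/100)*j^2 + ...; c1 = 7/10.
S_2 = c1*j/(S_1 - 1) = 1 + (-3249/70)*j + (104528/49)*j^2 + ...; c2 = -3249/70.
S_3 = c2*j/(S_2 - 1) = 1 + (1045280/22743)*j + ...; c3 = 1045280/22743.


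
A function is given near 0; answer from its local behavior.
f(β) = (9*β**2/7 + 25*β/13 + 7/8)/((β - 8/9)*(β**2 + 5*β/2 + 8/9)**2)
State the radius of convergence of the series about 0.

Denominator factor (β - 8/9): pole of order 1 at 8/9, modulus 8/9.
Denominator factor (β**2 + 5*β/2 + 8/9)^2: discriminant 97/36, real irrational roots -5/4 + (1/12)*sqrt(97) and -5/4 - (1/12)*sqrt(97); poles of order 2, moduli 5/4 - (1/12)*sqrt(97) and 5/4 + (1/12)*sqrt(97).
The radius of convergence is the smallest modulus among the singular points: 5/4 - (1/12)*sqrt(97).

The radius of convergence is 5/4 - (1/12)*sqrt(97).


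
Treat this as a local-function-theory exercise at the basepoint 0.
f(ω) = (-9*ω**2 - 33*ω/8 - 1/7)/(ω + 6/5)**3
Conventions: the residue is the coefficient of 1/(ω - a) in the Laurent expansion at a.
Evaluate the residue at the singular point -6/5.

At the order-3 pole -6/5 set g(ω) = (ω - (-6/5))^3*f(ω) = -9*ω**2 - 33*ω/8 - 1/7.
Order-3 pole: residue = g''(a)/2; g''(-6/5) = -18, so the residue is -9.

The residue is -9.


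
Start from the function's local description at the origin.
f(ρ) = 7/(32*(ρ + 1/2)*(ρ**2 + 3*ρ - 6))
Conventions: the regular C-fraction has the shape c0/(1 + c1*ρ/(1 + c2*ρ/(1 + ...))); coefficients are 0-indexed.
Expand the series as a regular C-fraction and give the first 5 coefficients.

The regular C-fraction coefficients are [-7/96, 3/2, 7/9, -67/63, 36/469].

Taylor coefficients (expand at 0): a_0 = -7/96, a_1 = 7/64, a_2 = -287/1152, a_3 = 1099/2304, a_4 = -13405/13824.
c0 = a_0 = -7/96. Peel one level at a time: if S = 1 + c*ρ/S' with S'(0) = 1, then c is the ρ-coefficient of S and S' = c*ρ/(S - 1).
S_1 = c0/f = 1 + (3/2)*ρ + (-7/6)*ρ^2 + ...; c1 = 3/2.
S_2 = c1*ρ/(S_1 - 1) = 1 + (7/9)*ρ + (67/81)*ρ^2 + ...; c2 = 7/9.
S_3 = c2*ρ/(S_2 - 1) = 1 + (-67/63)*ρ + (4/49)*ρ^2 + ...; c3 = -67/63.
S_4 = c3*ρ/(S_3 - 1) = 1 + (36/469)*ρ + ...; c4 = 36/469.


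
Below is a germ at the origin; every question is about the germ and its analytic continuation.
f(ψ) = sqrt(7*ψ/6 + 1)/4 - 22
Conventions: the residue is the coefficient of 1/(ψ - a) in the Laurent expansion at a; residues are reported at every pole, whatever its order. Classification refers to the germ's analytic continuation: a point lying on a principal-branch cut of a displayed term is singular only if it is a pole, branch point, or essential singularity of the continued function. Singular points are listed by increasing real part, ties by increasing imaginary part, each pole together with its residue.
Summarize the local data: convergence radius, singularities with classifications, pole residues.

Branch term (1/4)*sqrt(1 - ψ/(-6/7)): its argument vanishes at ψ = -6/7, a square-root branch point, modulus 6/7.
The radius of convergence is the smallest modulus among the singular points: 6/7.

Radius of convergence at 0: 6/7.
At -6/7: an algebraic (square-root) branch point.


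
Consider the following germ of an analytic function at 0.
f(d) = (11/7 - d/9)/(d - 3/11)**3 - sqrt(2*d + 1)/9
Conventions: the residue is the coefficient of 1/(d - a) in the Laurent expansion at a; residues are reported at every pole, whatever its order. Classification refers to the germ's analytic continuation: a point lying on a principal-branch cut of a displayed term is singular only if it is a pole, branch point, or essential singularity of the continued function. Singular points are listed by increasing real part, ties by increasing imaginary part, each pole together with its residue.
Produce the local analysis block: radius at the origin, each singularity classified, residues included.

Denominator factor (d - 3/11)^3: pole of order 3 at 3/11, modulus 3/11.
Branch term (-1/9)*sqrt(1 - d/(-1/2)): its argument vanishes at d = -1/2, a square-root branch point, modulus 1/2.
The radius of convergence is the smallest modulus among the singular points: 3/11.
The branch term is analytic at 3/11 and contributes nothing to the residue; only the rational part matters.
At the order-3 pole 3/11 set g(d) = (d - (3/11))^3*(rational part) = 11/7 - d/9.
Order-3 pole: residue = g''(a)/2; g''(3/11) = 0, so the residue is 0.
List the singular points by increasing real part (a conjugate pair: the negative imaginary part first).

Radius of convergence at 0: 3/11.
At -1/2: an algebraic (square-root) branch point.
At 3/11: a pole of order 3; residue 0.


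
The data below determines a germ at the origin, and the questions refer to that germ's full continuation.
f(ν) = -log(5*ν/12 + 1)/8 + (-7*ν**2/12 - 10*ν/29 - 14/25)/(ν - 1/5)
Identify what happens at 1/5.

The denominator factor ν - 1/5 vanishes at 1/5 and appears to the power 1; the numerator there equals -227/348, nonzero, and no other factor vanishes.
The branch terms are analytic at this point.
Hence a pole whose order is the multiplicity, 1.

The point is a pole of order 1.


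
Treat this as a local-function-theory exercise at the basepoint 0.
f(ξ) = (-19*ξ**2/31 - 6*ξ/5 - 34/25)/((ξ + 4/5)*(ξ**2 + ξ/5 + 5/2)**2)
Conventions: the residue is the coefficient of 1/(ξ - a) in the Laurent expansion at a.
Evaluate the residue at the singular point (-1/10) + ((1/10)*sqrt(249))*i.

The residue is (30700/688231) + ((197090225/42671010231)*sqrt(249))*i.


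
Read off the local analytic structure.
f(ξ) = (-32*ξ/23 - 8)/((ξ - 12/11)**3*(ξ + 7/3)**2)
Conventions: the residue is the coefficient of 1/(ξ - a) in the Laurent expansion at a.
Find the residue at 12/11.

At the order-3 pole 12/11 set g(ξ) = (ξ - (12/11))^3*f(ξ) = (-32*ξ/23 - 8)/(ξ + 7/3)**2.
Order-3 pole: residue = g''(a)/2; g''(12/11) = -1037860560/3750089303, so the residue is -518930280/3750089303.

The residue is -518930280/3750089303.


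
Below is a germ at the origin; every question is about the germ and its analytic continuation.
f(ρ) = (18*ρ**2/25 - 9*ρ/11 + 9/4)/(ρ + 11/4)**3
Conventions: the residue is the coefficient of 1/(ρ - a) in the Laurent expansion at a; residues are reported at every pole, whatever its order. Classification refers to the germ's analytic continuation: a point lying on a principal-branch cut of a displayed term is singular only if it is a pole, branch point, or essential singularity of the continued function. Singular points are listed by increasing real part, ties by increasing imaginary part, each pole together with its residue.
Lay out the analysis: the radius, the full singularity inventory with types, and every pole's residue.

Radius of convergence at 0: 11/4.
At -11/4: a pole of order 3; residue 18/25.

Denominator factor (ρ + 11/4)^3: pole of order 3 at -11/4, modulus 11/4.
The radius of convergence is the smallest modulus among the singular points: 11/4.
At the order-3 pole -11/4 set g(ρ) = (ρ - (-11/4))^3*f(ρ) = 18*ρ**2/25 - 9*ρ/11 + 9/4.
Order-3 pole: residue = g''(a)/2; g''(-11/4) = 36/25, so the residue is 18/25.


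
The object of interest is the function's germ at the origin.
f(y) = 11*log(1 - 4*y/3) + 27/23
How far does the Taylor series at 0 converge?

The radius of convergence is 3/4.

Branch term (11)*log(1 - y/(3/4)): its argument vanishes at y = 3/4, a logarithmic branch point, modulus 3/4.
The radius of convergence is the smallest modulus among the singular points: 3/4.


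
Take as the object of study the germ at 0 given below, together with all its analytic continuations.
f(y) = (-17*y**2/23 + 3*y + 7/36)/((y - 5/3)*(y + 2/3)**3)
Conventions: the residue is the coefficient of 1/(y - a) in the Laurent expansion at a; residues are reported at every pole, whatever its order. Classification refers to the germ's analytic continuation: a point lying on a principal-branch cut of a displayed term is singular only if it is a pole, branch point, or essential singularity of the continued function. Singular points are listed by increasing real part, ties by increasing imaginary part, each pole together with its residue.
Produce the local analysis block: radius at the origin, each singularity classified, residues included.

Radius of convergence at 0: 2/3.
At -2/3: a pole of order 3; residue -7803/31556.
At 5/3: a pole of order 1; residue 7803/31556.

Denominator factor (y + 2/3)^3: pole of order 3 at -2/3, modulus 2/3.
Denominator factor (y - 5/3): pole of order 1 at 5/3, modulus 5/3.
The radius of convergence is the smallest modulus among the singular points: 2/3.
At the order-3 pole -2/3 set g(y) = (y - (-2/3))^3*f(y) = (-17*y**2/23 + 3*y + 7/36)/(y - 5/3).
Order-3 pole: residue = g''(a)/2; g''(-2/3) = -7803/15778, so the residue is -7803/31556.
At the order-1 pole 5/3 set g(y) = (y - (5/3))*f(y) = (-17*y**2/23 + 3*y + 7/36)/(y + 2/3)**3.
Simple pole: residue = g(a) at a = 5/3, which is 7803/31556.
List the singular points by increasing real part (a conjugate pair: the negative imaginary part first).


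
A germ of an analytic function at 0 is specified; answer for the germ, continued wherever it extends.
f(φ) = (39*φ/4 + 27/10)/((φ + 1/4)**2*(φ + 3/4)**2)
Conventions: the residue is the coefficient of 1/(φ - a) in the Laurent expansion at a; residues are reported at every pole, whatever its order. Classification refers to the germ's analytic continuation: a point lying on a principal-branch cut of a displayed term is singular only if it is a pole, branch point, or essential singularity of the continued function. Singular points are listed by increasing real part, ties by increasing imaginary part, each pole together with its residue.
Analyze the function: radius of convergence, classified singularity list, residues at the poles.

Radius of convergence at 0: 1/4.
At -3/4: a pole of order 2; residue -174/5.
At -1/4: a pole of order 2; residue 174/5.

Denominator factor (φ + 1/4)^2: pole of order 2 at -1/4, modulus 1/4.
Denominator factor (φ + 3/4)^2: pole of order 2 at -3/4, modulus 3/4.
The radius of convergence is the smallest modulus among the singular points: 1/4.
At the order-2 pole -3/4 set g(φ) = (φ - (-3/4))^2*f(φ) = (39*φ/4 + 27/10)/(φ + 1/4)**2.
Order-2 pole: residue = g'(a); g'(-3/4) = -174/5, so the residue is -174/5.
At the order-2 pole -1/4 set g(φ) = (φ - (-1/4))^2*f(φ) = (39*φ/4 + 27/10)/(φ + 3/4)**2.
Order-2 pole: residue = g'(a); g'(-1/4) = 174/5, so the residue is 174/5.
List the singular points by increasing real part (a conjugate pair: the negative imaginary part first).


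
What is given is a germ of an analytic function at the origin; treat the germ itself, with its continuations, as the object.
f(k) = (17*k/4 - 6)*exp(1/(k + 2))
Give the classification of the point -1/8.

There is no denominator, hence no pole anywhere.
The essential point of exp(1/(k - (-2))) is -2, not -1/8.
So the germ continues analytically to -1/8.

The point is a regular point.
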